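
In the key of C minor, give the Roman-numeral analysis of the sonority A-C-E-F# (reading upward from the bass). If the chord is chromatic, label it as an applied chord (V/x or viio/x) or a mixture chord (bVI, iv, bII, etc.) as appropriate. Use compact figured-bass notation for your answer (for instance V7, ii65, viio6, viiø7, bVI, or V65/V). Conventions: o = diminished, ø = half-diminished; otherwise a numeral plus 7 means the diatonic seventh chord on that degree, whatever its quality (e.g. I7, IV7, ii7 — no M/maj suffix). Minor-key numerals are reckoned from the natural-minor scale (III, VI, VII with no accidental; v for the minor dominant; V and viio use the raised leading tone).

The pitches F#-A-C-E form a half-diminished seventh chord rooted on F#.
F# sits a half step below G (V in C minor); a diminished chord there is the applied leading-tone chord of V.
With A in the bass the chord is in first inversion, so the figured bass is 65.

viiø65/V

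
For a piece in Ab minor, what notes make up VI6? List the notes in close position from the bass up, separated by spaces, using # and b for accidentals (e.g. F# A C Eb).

Ab Cb Fb

In Ab minor, the sixth degree is Fb, and the diatonic chord built there is a major triad.
That chord is spelled Fb-Ab-Cb.
The figured bass 6 indicates first inversion, placing the third (Ab) in the bass: Ab-Cb-Fb.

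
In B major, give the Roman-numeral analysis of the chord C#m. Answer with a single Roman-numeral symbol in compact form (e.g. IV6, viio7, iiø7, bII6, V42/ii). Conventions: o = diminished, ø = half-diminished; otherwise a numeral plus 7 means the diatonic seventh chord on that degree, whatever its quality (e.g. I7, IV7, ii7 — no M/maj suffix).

ii

Stacked in thirds the chord is C#-E-G#: a minor triad on C#.
C# is scale degree 2 in B major, and a minor triad on that degree is written ii.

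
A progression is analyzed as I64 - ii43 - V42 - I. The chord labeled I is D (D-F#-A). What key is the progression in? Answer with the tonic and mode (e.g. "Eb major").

D major

The chord D is a major triad rooted on D; its label is I.
If D is scale degree 1 and the mode makes that degree carry a major triad, the tonic is D and the mode is major.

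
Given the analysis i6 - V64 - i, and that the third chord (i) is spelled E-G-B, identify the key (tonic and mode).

E minor

The chord Em is a minor triad rooted on E; its label is i.
If E is scale degree 1 and the mode makes that degree carry a minor triad, the tonic is E and the mode is minor.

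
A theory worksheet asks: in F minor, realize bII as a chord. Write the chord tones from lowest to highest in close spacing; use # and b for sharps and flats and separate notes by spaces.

Scale degree 2 in F minor is G; lowering it a half step gives Gb. bII is the Neapolitan chord — a major triad on the lowered second degree.
So the chord is Gb-Bb-Db, a major triad.

Gb Bb Db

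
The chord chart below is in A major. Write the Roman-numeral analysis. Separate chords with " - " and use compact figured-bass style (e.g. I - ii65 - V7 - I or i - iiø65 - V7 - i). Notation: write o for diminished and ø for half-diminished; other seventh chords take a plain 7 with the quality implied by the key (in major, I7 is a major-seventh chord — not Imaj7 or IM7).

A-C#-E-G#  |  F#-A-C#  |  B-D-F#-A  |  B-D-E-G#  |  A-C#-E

A-C#-E-G#: root A is the tonic; major seventh chord there is I7.
F#-A-C# has root F#, degree 6 in A major, so vi.
B-D-F#-A has root B, degree 2 in A major, so ii7.
B-D-E-G#: root E is the dominant; dominant seventh chord there is V43.
A-C#-E: major triad on A = scale degree 1 → I.

I7 - vi - ii7 - V43 - I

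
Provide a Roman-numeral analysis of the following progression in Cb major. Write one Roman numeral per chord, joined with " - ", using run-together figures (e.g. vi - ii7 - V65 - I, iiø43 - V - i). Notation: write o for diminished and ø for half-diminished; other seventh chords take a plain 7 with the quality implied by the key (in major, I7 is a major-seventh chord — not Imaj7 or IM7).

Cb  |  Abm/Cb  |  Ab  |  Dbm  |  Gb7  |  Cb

I - vi6 - V/ii - ii - V7 - I

Cb: major triad on Cb = scale degree 1 → I.
Abm/Cb has root Ab, degree 6 in Cb major, so vi6.
Ab: chromatic; Ab is V of ii, so V/ii.
Dbm: root Db is the supertonic; minor triad there is ii.
Gb7: root Gb is the dominant; dominant seventh chord there is V7.
Cb has root Cb, degree 1 in Cb major, so I.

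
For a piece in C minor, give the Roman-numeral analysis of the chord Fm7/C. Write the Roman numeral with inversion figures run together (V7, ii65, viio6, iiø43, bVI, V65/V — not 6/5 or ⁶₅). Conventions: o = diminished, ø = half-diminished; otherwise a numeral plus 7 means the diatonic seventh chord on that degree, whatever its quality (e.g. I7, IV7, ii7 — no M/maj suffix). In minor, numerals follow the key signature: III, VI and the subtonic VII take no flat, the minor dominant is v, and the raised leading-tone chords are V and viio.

iv43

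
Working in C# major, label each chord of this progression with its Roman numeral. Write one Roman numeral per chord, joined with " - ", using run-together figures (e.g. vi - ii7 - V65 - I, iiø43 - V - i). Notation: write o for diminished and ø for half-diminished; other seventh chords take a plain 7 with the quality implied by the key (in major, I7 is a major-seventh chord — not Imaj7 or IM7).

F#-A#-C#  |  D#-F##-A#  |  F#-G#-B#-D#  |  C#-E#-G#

IV - V/V - V42 - I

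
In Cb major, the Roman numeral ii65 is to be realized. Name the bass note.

Fb

ii in Cb major has root Db; the chord is Db-Fb-Ab-Cb.
The figure 65 means first inversion — the third is in the bass.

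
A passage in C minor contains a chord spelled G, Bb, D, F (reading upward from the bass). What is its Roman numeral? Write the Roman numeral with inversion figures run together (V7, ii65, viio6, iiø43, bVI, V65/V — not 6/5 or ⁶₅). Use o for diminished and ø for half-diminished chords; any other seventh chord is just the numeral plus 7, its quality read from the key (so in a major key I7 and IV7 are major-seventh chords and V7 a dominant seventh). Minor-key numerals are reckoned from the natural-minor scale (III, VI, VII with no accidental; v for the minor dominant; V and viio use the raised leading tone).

v7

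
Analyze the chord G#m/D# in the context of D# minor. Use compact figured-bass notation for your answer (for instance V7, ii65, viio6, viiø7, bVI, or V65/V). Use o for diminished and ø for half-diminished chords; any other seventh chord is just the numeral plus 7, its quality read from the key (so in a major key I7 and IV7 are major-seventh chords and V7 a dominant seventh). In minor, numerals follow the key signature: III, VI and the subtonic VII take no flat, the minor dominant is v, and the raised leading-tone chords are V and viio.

iv64

The pitches G#-B-D# form a minor triad rooted on G#.
G# is scale degree 4 in D# minor, and a minor triad on that degree is written iv.
With D# in the bass the chord is in second inversion, so the figured bass is 64.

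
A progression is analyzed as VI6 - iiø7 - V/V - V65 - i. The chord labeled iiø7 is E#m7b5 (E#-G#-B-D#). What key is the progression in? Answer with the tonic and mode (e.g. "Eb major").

D# minor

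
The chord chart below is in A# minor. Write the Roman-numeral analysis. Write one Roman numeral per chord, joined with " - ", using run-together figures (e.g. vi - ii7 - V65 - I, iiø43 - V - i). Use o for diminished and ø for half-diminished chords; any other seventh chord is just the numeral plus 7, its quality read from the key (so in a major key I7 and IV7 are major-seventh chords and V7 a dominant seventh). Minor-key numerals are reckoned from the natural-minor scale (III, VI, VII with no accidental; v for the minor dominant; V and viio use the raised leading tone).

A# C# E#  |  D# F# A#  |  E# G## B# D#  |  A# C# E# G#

A#-C#-E#: minor triad on A# = scale degree 1 → i.
D#-F#-A#: root D# is the subdominant; minor triad there is iv.
E#-G##-B#-D# has root E#, degree 5 in A# minor, so V7.
A#-C#-E#-G#: minor seventh chord on A# = scale degree 1 → i7.

i - iv - V7 - i7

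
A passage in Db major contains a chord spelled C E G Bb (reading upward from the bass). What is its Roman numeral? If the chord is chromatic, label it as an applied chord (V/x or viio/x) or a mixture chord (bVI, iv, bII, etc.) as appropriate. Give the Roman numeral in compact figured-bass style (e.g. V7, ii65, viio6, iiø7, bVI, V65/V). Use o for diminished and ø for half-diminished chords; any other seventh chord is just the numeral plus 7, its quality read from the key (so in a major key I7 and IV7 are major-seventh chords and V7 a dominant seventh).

V7/iii

The pitches C-E-G-Bb form a dominant seventh chord rooted on C.
C is not a diatonic chord root with this quality in Db major, but it lies a perfect fifth above F (iii), so the chord functions as an applied dominant of iii.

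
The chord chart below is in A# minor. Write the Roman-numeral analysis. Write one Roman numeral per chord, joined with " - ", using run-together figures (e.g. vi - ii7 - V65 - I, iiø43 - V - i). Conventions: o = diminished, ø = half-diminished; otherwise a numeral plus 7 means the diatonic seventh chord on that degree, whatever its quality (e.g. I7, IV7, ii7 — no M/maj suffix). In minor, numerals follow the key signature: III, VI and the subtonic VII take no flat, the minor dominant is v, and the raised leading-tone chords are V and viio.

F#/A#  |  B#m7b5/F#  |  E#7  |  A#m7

F#/A#: major triad on F# = scale degree 6 → VI6.
B#m7b5/F# has root B#, degree 2 in A# minor, so iiø43.
E#7: root E# is the dominant; dominant seventh chord there is V7.
A#m7: root A# is the tonic; minor seventh chord there is i7.

VI6 - iiø43 - V7 - i7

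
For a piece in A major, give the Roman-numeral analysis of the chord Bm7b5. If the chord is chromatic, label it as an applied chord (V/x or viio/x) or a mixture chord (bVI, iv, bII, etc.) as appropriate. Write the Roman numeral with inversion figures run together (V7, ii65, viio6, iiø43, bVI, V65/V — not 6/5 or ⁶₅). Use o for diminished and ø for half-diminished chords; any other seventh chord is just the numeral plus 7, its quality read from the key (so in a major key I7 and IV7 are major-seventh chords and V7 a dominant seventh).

The pitches B-D-F-A form a half-diminished seventh chord rooted on B.
B is the second degree of A major. This is the half-diminished supertonic seventh, borrowed from the parallel minor.

iiø7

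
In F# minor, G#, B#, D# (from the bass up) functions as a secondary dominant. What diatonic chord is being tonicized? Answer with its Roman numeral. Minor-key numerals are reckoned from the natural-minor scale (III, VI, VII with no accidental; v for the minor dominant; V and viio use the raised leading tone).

V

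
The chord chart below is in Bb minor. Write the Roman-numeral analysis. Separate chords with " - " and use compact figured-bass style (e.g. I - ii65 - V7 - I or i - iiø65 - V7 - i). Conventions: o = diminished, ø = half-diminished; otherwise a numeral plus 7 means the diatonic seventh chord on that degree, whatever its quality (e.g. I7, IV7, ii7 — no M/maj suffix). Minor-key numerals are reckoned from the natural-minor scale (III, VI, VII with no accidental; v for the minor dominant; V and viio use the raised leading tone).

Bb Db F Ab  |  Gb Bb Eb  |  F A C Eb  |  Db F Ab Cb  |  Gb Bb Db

i7 - iv6 - V7 - V7/VI - VI

Bb-Db-F-Ab has root Bb, degree 1 in Bb minor, so i7.
Gb-Bb-Eb has root Eb, degree 4 in Bb minor, so iv6.
F-A-C-Eb: dominant seventh chord on F = scale degree 5 → V7.
Db-F-Ab-Cb: chromatic; Db is V of VI, so V7/VI.
Gb-Bb-Db: major triad on Gb = scale degree 6 → VI.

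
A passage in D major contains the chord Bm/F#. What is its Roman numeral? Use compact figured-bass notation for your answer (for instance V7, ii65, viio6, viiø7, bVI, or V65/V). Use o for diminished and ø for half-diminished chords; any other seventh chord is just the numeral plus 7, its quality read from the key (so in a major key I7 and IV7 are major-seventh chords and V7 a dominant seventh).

Stacked in thirds the chord is B-D-F#: a minor triad on B.
B is scale degree 6 in D major, and a minor triad on that degree is written vi.
With F# in the bass the chord is in second inversion, so the figured bass is 64.

vi64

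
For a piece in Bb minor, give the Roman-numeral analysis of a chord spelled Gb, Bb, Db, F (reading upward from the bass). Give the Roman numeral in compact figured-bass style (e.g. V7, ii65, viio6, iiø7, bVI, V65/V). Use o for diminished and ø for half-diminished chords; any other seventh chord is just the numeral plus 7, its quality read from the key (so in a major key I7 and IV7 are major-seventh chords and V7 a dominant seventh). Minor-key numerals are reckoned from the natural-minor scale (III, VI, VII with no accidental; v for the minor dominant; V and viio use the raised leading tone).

VI7

The pitches Gb-Bb-Db-F form a major seventh chord rooted on Gb.
In Bb minor, Gb is the submediant; the diatonic major seventh chord there is VI7.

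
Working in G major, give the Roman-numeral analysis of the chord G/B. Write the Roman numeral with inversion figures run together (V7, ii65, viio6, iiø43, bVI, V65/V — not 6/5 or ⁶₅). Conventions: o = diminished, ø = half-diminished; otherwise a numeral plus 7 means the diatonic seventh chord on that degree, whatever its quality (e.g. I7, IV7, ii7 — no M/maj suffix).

The pitches G-B-D form a major triad rooted on G.
In G major, G is the tonic; the diatonic major triad there is I.
With B in the bass the chord is in first inversion, so the figured bass is 6.

I6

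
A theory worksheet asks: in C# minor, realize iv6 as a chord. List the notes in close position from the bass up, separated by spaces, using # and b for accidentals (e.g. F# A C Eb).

A C# F#

In C# minor, the subdominant is F#, and the diatonic chord built there is a minor triad.
That chord is spelled F#-A-C#.
The figured bass 6 indicates first inversion, placing the third (A) in the bass: A-C#-F#.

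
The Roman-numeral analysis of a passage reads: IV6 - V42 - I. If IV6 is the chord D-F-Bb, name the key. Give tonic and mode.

F major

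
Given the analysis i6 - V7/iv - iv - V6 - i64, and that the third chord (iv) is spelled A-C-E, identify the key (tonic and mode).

iv is given as A-C-E — a minor triad with root A.
If A is scale degree 4 and the mode makes that degree carry a minor triad, the tonic is E and the mode is minor.

E minor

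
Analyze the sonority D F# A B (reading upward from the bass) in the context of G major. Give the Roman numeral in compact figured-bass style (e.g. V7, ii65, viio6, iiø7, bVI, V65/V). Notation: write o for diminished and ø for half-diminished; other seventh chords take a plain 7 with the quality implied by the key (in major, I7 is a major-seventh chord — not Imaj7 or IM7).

iii65

Stacked in thirds the chord is B-D-F#-A: a minor seventh chord on B.
In G major, B is the mediant; the diatonic minor seventh chord there is iii7.
With D in the bass the chord is in first inversion, so the figured bass is 65.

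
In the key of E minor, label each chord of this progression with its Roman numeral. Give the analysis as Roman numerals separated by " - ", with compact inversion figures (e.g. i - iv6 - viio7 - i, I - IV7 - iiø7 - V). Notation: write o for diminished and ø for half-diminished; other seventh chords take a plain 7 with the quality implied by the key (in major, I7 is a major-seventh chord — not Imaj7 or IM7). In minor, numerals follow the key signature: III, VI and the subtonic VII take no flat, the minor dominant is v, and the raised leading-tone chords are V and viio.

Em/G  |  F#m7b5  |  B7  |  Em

Em/G: minor triad on E = scale degree 1 → i6.
F#m7b5: root F# is the supertonic; half-diminished seventh chord there is iiø7.
B7: root B is the dominant; dominant seventh chord there is V7.
Em has root E, degree 1 in E minor, so i.

i6 - iiø7 - V7 - i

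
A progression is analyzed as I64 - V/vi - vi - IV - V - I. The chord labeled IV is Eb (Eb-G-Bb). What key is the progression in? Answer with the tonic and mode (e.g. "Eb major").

Bb major

IV is given as Eb-G-Bb — a major triad with root Eb.
IV on Eb implies Eb is the subdominant; that puts the tonic at Bb, and the uppercase numeral fits major mode.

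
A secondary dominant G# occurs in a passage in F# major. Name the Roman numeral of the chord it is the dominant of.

V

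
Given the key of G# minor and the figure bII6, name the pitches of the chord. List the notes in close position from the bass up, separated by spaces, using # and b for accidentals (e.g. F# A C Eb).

C# E A

Scale degree 2 in G# minor is A#; lowering it a half step gives A. bII6 is the Neapolitan sixth — a major triad on the lowered second degree, here in its customary first inversion.
So the chord is A-C#-E, a major triad.
With the 6 figure the chord is in first inversion; from the bass C# upward in close position it reads C#-E-A.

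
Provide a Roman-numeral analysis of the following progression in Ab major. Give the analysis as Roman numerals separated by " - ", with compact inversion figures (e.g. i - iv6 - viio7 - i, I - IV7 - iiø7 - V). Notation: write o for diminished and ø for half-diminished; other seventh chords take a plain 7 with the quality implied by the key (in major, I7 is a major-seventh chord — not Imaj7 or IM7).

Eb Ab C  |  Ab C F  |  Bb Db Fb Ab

Eb-Ab-C: major triad on Ab = scale degree 1 → I64.
Ab-C-F has root F, degree 6 in Ab major, so vi6.
Bb-Db-Fb-Ab: Bb with this quality isn't in the key; it's iiø7, borrowed from the parallel minor.

I64 - vi6 - iiø7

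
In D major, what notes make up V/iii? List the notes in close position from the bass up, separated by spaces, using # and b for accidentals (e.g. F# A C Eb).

C# E# G#

The slash means an applied dominant: we want the dominant of iii. In D major, iii is F# minor, and its dominant is built on C#.
Building a major triad on C# gives C#-E#-G#.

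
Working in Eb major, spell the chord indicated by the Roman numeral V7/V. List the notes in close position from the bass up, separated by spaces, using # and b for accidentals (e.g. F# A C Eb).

F A C Eb

V7/V is a secondary dominant — the dominant seventh of V. V in Eb major is Bb, so the applied chord's root is F, a perfect fifth above.
Building a dominant seventh chord on F gives F-A-C-Eb.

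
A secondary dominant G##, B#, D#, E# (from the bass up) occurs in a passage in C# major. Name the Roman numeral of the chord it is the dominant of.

vi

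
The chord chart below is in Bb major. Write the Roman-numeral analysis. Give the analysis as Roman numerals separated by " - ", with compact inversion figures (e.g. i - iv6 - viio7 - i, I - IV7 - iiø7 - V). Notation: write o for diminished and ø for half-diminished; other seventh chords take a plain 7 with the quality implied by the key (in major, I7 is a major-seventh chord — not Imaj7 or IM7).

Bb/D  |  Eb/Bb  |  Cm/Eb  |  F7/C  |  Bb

I6 - IV64 - ii6 - V43 - I

Bb/D: major triad on Bb = scale degree 1 → I6.
Eb/Bb has root Eb, degree 4 in Bb major, so IV64.
Cm/Eb has root C, degree 2 in Bb major, so ii6.
F7/C: root F is the dominant; dominant seventh chord there is V43.
Bb has root Bb, degree 1 in Bb major, so I.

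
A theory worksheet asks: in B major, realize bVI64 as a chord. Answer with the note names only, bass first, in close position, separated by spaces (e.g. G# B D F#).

D G B

bVI64 is a major triad on the lowered sixth degree, borrowed from the parallel minor. In B major that root is G.
So the chord is G-B-D.
The figured bass 64 indicates second inversion, placing the fifth (D) in the bass: D-G-B.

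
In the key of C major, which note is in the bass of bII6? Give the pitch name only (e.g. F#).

bII in C major has root Db; the chord is Db-F-Ab.
The figure 6 means first inversion — the third is in the bass.

F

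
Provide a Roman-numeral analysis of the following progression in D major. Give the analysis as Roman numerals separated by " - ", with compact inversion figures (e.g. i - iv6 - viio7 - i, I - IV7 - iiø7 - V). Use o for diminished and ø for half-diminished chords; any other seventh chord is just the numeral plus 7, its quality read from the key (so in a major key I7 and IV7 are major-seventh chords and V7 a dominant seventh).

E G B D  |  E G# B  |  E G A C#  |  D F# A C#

E-G-B-D: minor seventh chord on E = scale degree 2 → ii7.
E-G#-B is the secondary dominant of V (major triad on E): V/V.
E-G-A-C# has root A, degree 5 in D major, so V43.
D-F#-A-C# has root D, degree 1 in D major, so I7.

ii7 - V/V - V43 - I7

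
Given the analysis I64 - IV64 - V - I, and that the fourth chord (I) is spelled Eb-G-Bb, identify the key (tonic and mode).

Eb major

The chord Eb is a major triad rooted on Eb; its label is I.
If Eb is scale degree 1 and the mode makes that degree carry a major triad, the tonic is Eb and the mode is major.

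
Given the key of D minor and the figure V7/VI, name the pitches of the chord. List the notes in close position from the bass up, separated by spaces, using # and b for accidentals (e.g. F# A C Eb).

V7/VI is a secondary dominant — the dominant seventh of VI. VI in D minor is Bb, so the applied chord's root is F, a perfect fifth above.
Building a dominant seventh chord on F gives F-A-C-Eb.

F A C Eb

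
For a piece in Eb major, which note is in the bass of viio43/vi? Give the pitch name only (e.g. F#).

F

The applied chord viio43/vi is rooted on B: B-D-F-Ab.
The figure 43 means second inversion — the fifth is in the bass.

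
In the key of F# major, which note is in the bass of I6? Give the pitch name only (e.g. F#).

I in F# major has root F#; the chord is F#-A#-C#.
The figure 6 means first inversion — the third is in the bass.

A#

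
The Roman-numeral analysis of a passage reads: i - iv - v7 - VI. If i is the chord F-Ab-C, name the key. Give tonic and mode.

The chord Fm is a minor triad rooted on F; its label is i.
If F is scale degree 1 and the mode makes that degree carry a minor triad, the tonic is F and the mode is minor.

F minor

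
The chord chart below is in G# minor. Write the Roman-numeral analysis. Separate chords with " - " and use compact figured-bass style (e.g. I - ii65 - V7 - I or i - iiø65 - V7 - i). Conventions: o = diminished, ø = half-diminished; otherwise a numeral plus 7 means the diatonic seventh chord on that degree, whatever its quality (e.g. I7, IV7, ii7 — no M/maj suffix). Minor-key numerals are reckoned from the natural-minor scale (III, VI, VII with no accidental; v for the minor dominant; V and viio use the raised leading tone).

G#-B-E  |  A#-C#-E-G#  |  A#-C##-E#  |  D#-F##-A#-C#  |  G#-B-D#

G#-B-E: major triad on E = scale degree 6 → VI6.
A#-C#-E-G# has root A#, degree 2 in G# minor, so iiø7.
A#-C##-E#: chromatic; A# is V of V, so V/V.
D#-F##-A#-C# has root D#, degree 5 in G# minor, so V7.
G#-B-D#: root G# is the tonic; minor triad there is i.

VI6 - iiø7 - V/V - V7 - i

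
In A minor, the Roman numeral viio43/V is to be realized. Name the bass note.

The applied chord viio43/V is rooted on D#: D#-F#-A-C.
The figure 43 means second inversion — the fifth is in the bass.

A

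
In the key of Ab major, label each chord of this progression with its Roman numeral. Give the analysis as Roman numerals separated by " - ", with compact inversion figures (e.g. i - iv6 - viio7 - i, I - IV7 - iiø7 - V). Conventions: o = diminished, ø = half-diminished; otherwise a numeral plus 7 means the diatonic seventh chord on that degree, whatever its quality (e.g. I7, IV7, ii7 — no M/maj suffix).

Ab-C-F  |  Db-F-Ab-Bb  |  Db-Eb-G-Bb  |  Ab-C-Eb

vi6 - ii65 - V42 - I

Ab-C-F has root F, degree 6 in Ab major, so vi6.
Db-F-Ab-Bb: minor seventh chord on Bb = scale degree 2 → ii65.
Db-Eb-G-Bb has root Eb, degree 5 in Ab major, so V42.
Ab-C-Eb: major triad on Ab = scale degree 1 → I.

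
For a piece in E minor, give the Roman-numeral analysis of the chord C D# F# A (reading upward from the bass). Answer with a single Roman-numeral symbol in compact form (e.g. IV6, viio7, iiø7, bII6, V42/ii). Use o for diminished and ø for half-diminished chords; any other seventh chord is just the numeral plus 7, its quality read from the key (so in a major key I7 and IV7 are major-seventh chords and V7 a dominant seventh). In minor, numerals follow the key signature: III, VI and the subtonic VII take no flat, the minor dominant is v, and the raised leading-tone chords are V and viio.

viio42

The pitches D#-F#-A-C form a fully diminished seventh chord rooted on D#.
D# is scale degree 7 in E minor, and a fully diminished seventh chord on that degree is written viio7.
With C in the bass the chord is in third inversion, so the figured bass is 42.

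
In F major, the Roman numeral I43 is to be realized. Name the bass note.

C

I in F major has root F; the chord is F-A-C-E.
The figure 43 means second inversion — the fifth is in the bass.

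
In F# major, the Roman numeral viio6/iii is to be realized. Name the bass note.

B#

The applied chord viio6/iii is rooted on G##: G##-B#-D#.
The figure 6 means first inversion — the third is in the bass.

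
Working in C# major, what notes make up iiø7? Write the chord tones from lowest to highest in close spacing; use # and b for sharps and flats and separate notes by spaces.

Scale degree 2 in C# major is D#; here the chord built on it is altered to a half-diminished seventh chord. iiø7 is the half-diminished supertonic seventh, borrowed from the parallel minor.
So the chord is D#-F#-A-C#.

D# F# A C#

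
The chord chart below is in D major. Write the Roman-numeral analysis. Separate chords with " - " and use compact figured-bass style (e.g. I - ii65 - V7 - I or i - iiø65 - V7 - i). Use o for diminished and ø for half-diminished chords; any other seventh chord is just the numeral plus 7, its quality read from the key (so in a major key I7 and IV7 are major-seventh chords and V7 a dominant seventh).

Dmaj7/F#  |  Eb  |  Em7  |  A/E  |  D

Dmaj7/F#: major seventh chord on D = scale degree 1 → I65.
Eb: major triad on Eb — chromatic; Eb is the lowered second degree, so this is the Neapolitan chord, bII.
Em7 has root E, degree 2 in D major, so ii7.
A/E: major triad on A = scale degree 5 → V64.
D: major triad on D = scale degree 1 → I.

I65 - bII - ii7 - V64 - I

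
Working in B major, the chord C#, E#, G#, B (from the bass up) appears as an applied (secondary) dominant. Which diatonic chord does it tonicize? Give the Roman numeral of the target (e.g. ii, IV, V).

The chord is a dominant seventh chord on C#.
A dominant resolves down a perfect fifth: C# → F#. In B major, F# is scale degree 5, i.e. V.

V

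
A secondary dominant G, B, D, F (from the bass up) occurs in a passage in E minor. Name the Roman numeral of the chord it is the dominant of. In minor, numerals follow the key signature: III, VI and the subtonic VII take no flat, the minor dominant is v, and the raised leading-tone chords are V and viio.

VI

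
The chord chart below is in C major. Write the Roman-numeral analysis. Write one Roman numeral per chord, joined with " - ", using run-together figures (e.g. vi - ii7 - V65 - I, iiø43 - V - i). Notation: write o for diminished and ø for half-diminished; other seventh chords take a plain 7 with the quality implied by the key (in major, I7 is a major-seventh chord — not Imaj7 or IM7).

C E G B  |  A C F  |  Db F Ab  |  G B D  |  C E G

I7 - IV6 - bII - V - I

C-E-G-B: root C is the tonic; major seventh chord there is I7.
A-C-F: major triad on F = scale degree 4 → IV6.
Db-F-Ab: major triad on Db — chromatic; Db is the lowered second degree, so this is the Neapolitan chord, bII.
G-B-D: root G is the dominant; major triad there is V.
C-E-G has root C, degree 1 in C major, so I.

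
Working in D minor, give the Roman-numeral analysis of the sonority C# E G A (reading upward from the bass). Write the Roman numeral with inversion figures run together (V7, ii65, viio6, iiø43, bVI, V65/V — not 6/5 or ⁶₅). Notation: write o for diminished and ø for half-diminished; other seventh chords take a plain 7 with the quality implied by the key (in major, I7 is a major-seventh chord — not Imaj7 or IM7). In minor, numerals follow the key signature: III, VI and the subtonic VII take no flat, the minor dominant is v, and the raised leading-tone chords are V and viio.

V65

Stacked in thirds the chord is A-C#-E-G: a dominant seventh chord on A.
In D minor, A is the dominant; the diatonic dominant seventh chord there is V7.
With C# in the bass the chord is in first inversion, so the figured bass is 65.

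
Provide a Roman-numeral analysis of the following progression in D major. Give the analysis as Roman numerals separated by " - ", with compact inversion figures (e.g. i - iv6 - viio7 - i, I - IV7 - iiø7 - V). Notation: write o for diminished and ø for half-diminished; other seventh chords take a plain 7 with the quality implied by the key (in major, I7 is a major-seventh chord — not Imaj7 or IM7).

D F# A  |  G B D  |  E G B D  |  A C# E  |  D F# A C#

I - IV - ii7 - V - I7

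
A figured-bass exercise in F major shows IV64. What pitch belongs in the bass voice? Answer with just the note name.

IV in F major has root Bb; the chord is Bb-D-F.
The figure 64 means second inversion — the fifth is in the bass.

F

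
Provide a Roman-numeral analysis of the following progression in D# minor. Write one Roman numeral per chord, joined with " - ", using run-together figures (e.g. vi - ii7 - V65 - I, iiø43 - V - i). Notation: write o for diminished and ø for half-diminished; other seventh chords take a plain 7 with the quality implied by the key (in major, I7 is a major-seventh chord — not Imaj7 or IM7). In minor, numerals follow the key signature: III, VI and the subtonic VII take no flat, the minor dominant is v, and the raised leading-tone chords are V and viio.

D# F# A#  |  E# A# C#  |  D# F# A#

i - v64 - i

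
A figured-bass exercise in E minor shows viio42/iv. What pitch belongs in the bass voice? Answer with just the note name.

F

The applied chord viio42/iv is rooted on G#: G#-B-D-F.
The figure 42 means third inversion — the seventh is in the bass.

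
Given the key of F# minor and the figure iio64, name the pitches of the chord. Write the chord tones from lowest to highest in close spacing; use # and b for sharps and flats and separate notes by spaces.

In F# minor, scale degree 2 is G#, and the diatonic chord built there is a diminished triad.
That chord is spelled G#-B-D.
The figured bass 64 indicates second inversion, placing the fifth (D) in the bass: D-G#-B.

D G# B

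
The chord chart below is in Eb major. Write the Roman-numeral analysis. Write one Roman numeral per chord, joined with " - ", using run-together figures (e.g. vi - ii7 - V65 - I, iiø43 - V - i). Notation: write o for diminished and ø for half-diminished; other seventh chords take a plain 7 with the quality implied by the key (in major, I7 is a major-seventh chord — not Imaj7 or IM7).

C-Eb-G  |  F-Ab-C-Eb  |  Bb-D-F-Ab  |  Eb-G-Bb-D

vi - ii7 - V7 - I7

C-Eb-G: minor triad on C = scale degree 6 → vi.
F-Ab-C-Eb: root F is the supertonic; minor seventh chord there is ii7.
Bb-D-F-Ab: root Bb is the dominant; dominant seventh chord there is V7.
Eb-G-Bb-D: root Eb is the tonic; major seventh chord there is I7.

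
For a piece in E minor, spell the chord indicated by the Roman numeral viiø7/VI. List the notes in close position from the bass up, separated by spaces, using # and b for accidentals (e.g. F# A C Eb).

viiø7/VI is a secondary leading-tone chord. The target VI is C in E minor; the applied chord is rooted a semitone below, on B.
Building a half-diminished seventh chord on B gives B-D-F-A.

B D F A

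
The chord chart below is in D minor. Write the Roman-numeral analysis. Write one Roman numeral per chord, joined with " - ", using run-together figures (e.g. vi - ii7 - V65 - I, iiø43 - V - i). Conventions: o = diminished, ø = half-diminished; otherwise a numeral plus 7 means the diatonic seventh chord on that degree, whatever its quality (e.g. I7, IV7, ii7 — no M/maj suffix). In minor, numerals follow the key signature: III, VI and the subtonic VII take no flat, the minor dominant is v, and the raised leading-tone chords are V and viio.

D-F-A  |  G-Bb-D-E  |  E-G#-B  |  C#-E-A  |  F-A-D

D-F-A: minor triad on D = scale degree 1 → i.
G-Bb-D-E: half-diminished seventh chord on E = scale degree 2 → iiø65.
E-G#-B: chromatic; E is V of V, so V/V.
C#-E-A: root A is the dominant; major triad there is V6.
F-A-D: root D is the tonic; minor triad there is i6.

i - iiø65 - V/V - V6 - i6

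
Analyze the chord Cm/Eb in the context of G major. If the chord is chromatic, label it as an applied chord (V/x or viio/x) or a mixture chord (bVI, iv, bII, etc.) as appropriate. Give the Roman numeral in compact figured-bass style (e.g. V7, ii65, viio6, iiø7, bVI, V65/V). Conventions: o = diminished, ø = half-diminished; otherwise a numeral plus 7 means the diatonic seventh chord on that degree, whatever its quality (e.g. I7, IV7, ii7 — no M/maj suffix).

iv6

The pitches C-Eb-G form a minor triad rooted on C.
C is the fourth degree of G major. This is the minor subdominant, borrowed from the parallel minor.
With Eb in the bass the chord is in first inversion, so the figured bass is 6.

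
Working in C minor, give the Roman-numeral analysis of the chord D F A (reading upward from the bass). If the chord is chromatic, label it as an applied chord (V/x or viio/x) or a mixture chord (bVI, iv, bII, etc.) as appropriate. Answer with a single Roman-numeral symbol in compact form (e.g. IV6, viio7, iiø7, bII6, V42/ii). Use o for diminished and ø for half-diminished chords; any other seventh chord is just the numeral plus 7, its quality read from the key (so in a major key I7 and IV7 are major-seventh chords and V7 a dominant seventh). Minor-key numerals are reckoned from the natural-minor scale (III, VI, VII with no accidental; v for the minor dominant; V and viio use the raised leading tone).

ii

Stacked in thirds the chord is D-F-A: a minor triad on D.
D is the second degree of C minor. This is the minor supertonic, borrowed from the parallel major (the Dorian ii).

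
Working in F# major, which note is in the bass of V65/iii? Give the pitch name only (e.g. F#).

G##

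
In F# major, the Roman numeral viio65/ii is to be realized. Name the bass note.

A#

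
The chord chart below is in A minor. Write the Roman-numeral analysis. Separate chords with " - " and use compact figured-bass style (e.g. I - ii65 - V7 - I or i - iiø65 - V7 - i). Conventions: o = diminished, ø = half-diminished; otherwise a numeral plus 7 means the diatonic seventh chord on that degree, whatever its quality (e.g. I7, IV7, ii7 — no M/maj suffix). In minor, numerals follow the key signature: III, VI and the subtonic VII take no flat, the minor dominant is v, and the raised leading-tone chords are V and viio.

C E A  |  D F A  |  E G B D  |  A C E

i6 - iv - v7 - i

C-E-A: minor triad on A = scale degree 1 → i6.
D-F-A: minor triad on D = scale degree 4 → iv.
E-G-B-D has root E, degree 5 in A minor, so v7.
A-C-E has root A, degree 1 in A minor, so i.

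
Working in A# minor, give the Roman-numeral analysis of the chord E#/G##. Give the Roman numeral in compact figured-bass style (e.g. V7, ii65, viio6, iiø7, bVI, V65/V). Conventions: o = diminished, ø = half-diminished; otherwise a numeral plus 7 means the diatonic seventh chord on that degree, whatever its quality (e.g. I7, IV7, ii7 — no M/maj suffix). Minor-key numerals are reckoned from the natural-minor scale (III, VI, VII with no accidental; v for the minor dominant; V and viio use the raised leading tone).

V6

The pitches E#-G##-B# form a major triad rooted on E#.
In A# minor, E# is the dominant; the diatonic major triad there is V.
With G## in the bass the chord is in first inversion, so the figured bass is 6.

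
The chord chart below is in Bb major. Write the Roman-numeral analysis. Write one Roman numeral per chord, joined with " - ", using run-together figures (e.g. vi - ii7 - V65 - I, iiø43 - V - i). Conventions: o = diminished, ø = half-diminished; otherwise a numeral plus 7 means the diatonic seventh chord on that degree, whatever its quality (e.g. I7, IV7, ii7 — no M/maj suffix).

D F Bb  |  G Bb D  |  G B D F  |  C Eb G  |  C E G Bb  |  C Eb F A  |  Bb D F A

I6 - vi - V7/ii - ii - V7/V - V43 - I7

D-F-Bb has root Bb, degree 1 in Bb major, so I6.
G-Bb-D has root G, degree 6 in Bb major, so vi.
G-B-D-F: a dominant seventh chord on G, the applied dominant of ii → V7/ii.
C-Eb-G: root C is the supertonic; minor triad there is ii.
C-E-G-Bb is the secondary dominant of V (dominant seventh chord on C): V7/V.
C-Eb-F-A has root F, degree 5 in Bb major, so V43.
Bb-D-F-A has root Bb, degree 1 in Bb major, so I7.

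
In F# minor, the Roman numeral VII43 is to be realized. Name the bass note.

B

VII in F# minor has root E; the chord is E-G#-B-D.
The figure 43 means second inversion — the fifth is in the bass.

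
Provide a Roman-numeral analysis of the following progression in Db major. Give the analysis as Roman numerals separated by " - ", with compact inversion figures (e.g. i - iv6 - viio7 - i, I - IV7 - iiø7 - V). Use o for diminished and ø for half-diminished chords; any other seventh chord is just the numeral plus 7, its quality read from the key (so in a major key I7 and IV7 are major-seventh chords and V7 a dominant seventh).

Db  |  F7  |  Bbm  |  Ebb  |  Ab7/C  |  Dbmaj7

Db: major triad on Db = scale degree 1 → I.
F7: chromatic; F is V of vi, so V7/vi.
Bbm: root Bb is the submediant; minor triad there is vi.
Ebb: Ebb with this quality isn't in the key; a major triad on b2 is the Neapolitan chord, bII.
Ab7/C has root Ab, degree 5 in Db major, so V65.
Dbmaj7: major seventh chord on Db = scale degree 1 → I7.

I - V7/vi - vi - bII - V65 - I7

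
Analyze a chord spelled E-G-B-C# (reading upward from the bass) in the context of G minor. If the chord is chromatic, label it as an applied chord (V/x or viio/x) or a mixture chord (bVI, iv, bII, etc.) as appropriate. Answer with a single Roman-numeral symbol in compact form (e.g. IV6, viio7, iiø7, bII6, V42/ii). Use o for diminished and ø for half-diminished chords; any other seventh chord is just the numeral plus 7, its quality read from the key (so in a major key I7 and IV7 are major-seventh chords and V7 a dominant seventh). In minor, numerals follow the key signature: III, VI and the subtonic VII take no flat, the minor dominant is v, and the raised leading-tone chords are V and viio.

Stacked in thirds the chord is C#-E-G-B: a half-diminished seventh chord on C#.
C# sits a half step below D (V in G minor); a diminished chord there is the applied leading-tone chord of V.
With E in the bass the chord is in first inversion, so the figured bass is 65.

viiø65/V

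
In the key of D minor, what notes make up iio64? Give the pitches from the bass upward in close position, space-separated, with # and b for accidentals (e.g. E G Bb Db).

Bb E G

The numeral's case and figure indicate a diminished triad. In D minor its root, scale degree 2, is E.
That chord is spelled E-G-Bb.
The figured bass 64 indicates second inversion, placing the fifth (Bb) in the bass: Bb-E-G.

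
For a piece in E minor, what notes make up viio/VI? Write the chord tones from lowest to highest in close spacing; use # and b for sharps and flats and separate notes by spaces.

viio/VI is a secondary leading-tone chord. The target VI is C in E minor; the applied chord is rooted a semitone below, on B.
Building a diminished triad on B gives B-D-F.

B D F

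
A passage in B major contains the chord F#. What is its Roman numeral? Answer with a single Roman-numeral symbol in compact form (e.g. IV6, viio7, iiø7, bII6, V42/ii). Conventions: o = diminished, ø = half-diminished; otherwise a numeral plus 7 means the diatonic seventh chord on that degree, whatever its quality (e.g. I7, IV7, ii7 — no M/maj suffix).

Stacked in thirds the chord is F#-A#-C#: a major triad on F#.
In B major, F# is the dominant; the diatonic major triad there is V.

V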